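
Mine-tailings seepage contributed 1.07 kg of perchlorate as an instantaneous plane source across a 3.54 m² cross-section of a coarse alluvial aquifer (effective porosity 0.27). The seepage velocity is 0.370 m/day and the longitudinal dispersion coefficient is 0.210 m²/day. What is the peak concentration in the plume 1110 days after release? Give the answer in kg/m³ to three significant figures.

0.0207 kg/m³

The peak of an instantaneous 1D plume sits at x = vt; there the Gaussian factor is 1 and C_max = M/(n_e·A·√(4πDt)), where n_e·A is the pore area the mass is dissolved in.
√(4πDt) = √(4π × 0.210 × 1110) = 54.12 m, so C_max = 1.07/(0.27 × 3.54 × 54.12) = 0.0207 kg/m³.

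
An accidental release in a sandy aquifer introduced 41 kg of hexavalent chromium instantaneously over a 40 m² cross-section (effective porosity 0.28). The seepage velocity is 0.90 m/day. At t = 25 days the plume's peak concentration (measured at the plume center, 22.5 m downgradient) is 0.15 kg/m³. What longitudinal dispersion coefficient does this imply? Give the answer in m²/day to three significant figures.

1.90 m²/day

At the plume center C_max = M/(n_e·A·√(4πDt)), so D = M²/(4πt·(n_e·A·C_max)²).
n_e·A·C_max = 0.28 × 40 × 0.15 = 1.680 kg/m.
D = 41²/(4π × 25 × 1.680²) = 1.90 m²/day.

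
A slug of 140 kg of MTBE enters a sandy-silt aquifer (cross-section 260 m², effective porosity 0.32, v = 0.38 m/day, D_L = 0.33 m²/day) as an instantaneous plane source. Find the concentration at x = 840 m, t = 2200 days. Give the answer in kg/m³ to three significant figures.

For an instantaneous plane source, C(x,t) = M/(n_e·A·√(4πDt)) · exp(−(x−vt)²/(4Dt)), with n_e·A the pore (flow) area.
Plume center vt = 0.38 × 2200 = 836 m, so the well at 840 m is 4 m downgradient of the peak.
√(4πDt) = 95.52 m, giving peak height M/(n_e·A·√(4πDt)) = 140/(0.32 × 260 × 95.52) = 0.01762 kg/m³.
(x−vt)²/(4Dt) = (4)²/(4 × 0.33 × 2200) = 0.005510; exp(−0.005510) = 0.9945.
C = 0.01762 × 0.9945 = 0.0175 kg/m³.

0.0175 kg/m³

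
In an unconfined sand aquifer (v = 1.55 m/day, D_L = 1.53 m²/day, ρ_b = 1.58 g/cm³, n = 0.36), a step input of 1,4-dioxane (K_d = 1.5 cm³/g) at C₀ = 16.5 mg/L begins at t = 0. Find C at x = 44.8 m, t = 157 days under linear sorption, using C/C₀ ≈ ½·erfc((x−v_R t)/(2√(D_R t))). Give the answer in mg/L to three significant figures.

0.910 mg/L

Retardation factor R = 1 + ρ_b·K_d/n = 1 + 1.58 × 1.5/0.36 = 7.583.
Sorption retards both mechanisms: v_R = v/R = 0.2044 m/day, D_R = D/R = 0.2018 m²/day.
v_R·t = 0.2044 × 157 = 32.0908 m; 2√(D_R t) = 11.26 m; argument = (44.8 − 32.0908)/11.26 = 1.129.
C = C₀ × ½·erfc(1.129) = 16.5 × 0.05517 = 0.910 mg/L.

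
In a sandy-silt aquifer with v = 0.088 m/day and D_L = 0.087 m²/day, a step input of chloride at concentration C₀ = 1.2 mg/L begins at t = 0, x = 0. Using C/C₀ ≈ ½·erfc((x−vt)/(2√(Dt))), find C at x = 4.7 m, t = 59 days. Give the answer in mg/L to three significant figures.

0.673 mg/L

For a continuous step input, C/C₀ ≈ ½·erfc((x−vt)/(2√(Dt))).
vt = 0.088 × 59 = 5.192 m and 2√(Dt) = 2√(0.087 × 59) = 4.531 m.
Argument (x−vt)/(2√(Dt)) = (4.7 − 5.192)/4.531 = -0.1086; ½·erfc(-0.1086) = 0.5610.
C = 1.2 × 0.5610 = 0.673 mg/L.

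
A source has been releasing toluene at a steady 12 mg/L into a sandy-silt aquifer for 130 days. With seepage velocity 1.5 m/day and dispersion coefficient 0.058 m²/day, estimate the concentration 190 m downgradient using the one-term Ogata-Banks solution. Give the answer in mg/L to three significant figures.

For a continuous step input, C/C₀ ≈ ½·erfc((x−vt)/(2√(Dt))).
vt = 1.5 × 130 = 195 m and 2√(Dt) = 2√(0.058 × 130) = 5.492 m.
Argument (x−vt)/(2√(Dt)) = (190 − 195)/5.492 = -0.9104; ½·erfc(-0.9104) = 0.9010.
C = 12 × 0.9010 = 10.8 mg/L.

10.8 mg/L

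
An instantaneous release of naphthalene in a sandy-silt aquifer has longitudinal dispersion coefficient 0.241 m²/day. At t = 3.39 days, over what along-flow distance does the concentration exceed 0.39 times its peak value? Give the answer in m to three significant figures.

3.51 m

The plume is Gaussian with σ = √(2Dt) = √(2 × 0.241 × 3.39) = 1.278 m.
C/C_peak = exp(−Δx²/(2σ²)) = 0.39 ⇒ Δx = σ·√(−2 ln 0.39) = 1.278 × 1.372 = 1.753 m.
Width = 2Δx = 3.51 m.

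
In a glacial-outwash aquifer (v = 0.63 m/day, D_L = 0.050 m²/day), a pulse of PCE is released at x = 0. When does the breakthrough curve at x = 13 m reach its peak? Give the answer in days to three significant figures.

For the 1D instantaneous-source solution, setting ∂C/∂t = 0 at fixed x gives v²t² + 2Dt − x² = 0, so t = (√(D² + v²x²) − D)/v².
√(D² + v²x²) = √(0.050² + 0.63² × 13²) = 8.190; v² = 0.3969.
t = (8.190 − 0.050)/0.3969 = 20.5 days (vs. the pure-advection estimate x/v = 20.6 d).

20.5 days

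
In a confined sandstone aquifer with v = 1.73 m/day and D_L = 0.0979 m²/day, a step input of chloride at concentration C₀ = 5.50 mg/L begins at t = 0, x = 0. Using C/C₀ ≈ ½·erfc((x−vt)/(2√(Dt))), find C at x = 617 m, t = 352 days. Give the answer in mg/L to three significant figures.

For a continuous step input, C/C₀ ≈ ½·erfc((x−vt)/(2√(Dt))).
vt = 1.73 × 352 = 608.96 m and 2√(Dt) = 2√(0.0979 × 352) = 11.74 m.
Argument (x−vt)/(2√(Dt)) = (617 − 608.96)/11.74 = 0.6848; ½·erfc(0.6848) = 0.1664.
C = 5.50 × 0.1664 = 0.915 mg/L.

0.915 mg/L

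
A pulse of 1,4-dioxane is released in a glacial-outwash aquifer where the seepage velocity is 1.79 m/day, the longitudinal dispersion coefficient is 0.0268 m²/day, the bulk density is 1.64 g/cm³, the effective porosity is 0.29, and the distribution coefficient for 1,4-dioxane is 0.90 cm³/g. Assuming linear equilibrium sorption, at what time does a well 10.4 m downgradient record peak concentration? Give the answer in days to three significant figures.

Retardation factor R = 1 + ρ_b·K_d/n = 1 + 1.64 × 0.90/0.29 = 6.090.
Sorption retards both mechanisms: v_R = v/R = 0.2939 m/day, D_R = D/R = 0.004401 m²/day.
Peak time from v_R²t² + 2D_R t − x² = 0: t = (√(D_R² + v_R²x²) − D_R)/v_R².
√(D_R² + v_R²x²) = √(0.004401² + 0.2939² × 10.4²) = 3.057; v_R² = 0.08638.
t = (3.057 − 0.004401)/0.08638 = 35.3 days.

35.3 days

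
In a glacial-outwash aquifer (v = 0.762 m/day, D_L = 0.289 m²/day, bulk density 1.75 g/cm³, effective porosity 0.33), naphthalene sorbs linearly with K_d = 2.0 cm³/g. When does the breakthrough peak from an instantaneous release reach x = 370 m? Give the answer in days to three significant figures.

5630 days

Retardation factor R = 1 + ρ_b·K_d/n = 1 + 1.75 × 2.0/0.33 = 11.61.
Sorption retards both mechanisms: v_R = v/R = 0.06563 m/day, D_R = D/R = 0.02489 m²/day.
Peak time from v_R²t² + 2D_R t − x² = 0: t = (√(D_R² + v_R²x²) − D_R)/v_R².
√(D_R² + v_R²x²) = √(0.02489² + 0.06563² × 370²) = 24.28; v_R² = 0.004307.
t = (24.28 − 0.02489)/0.004307 = 5630 days.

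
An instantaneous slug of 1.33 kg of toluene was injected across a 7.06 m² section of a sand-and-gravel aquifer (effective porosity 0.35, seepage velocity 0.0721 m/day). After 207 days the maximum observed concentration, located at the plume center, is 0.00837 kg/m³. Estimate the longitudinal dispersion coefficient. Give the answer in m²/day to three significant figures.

1.59 m²/day

At the plume center C_max = M/(n_e·A·√(4πDt)), so D = M²/(4πt·(n_e·A·C_max)²).
n_e·A·C_max = 0.35 × 7.06 × 0.00837 = 0.02068 kg/m.
D = 1.33²/(4π × 207 × 0.02068²) = 1.59 m²/day.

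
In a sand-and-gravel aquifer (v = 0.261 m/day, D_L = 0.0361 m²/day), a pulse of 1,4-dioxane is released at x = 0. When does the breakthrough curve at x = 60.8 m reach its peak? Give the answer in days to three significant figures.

For the 1D instantaneous-source solution, setting ∂C/∂t = 0 at fixed x gives v²t² + 2Dt − x² = 0, so t = (√(D² + v²x²) − D)/v².
√(D² + v²x²) = √(0.0361² + 0.261² × 60.8²) = 15.87; v² = 0.068121.
t = (15.87 − 0.0361)/0.068121 = 232 days (vs. the pure-advection estimate x/v = 233 d).

232 days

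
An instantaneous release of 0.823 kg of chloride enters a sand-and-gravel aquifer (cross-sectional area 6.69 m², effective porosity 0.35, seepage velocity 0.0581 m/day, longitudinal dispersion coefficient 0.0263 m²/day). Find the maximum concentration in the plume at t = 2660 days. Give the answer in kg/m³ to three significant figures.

The peak of an instantaneous 1D plume sits at x = vt; there the Gaussian factor is 1 and C_max = M/(n_e·A·√(4πDt)), where n_e·A is the pore area the mass is dissolved in.
√(4πDt) = √(4π × 0.0263 × 2660) = 29.65 m, so C_max = 0.823/(0.35 × 6.69 × 29.65) = 0.0119 kg/m³.

0.0119 kg/m³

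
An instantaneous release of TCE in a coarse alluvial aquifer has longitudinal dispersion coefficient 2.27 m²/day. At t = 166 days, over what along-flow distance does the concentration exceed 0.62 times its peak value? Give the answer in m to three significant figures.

53.7 m

The plume is Gaussian with σ = √(2Dt) = √(2 × 2.27 × 166) = 27.45 m.
C/C_peak = exp(−Δx²/(2σ²)) = 0.62 ⇒ Δx = σ·√(−2 ln 0.62) = 27.45 × 0.9778 = 26.84 m.
Width = 2Δx = 53.7 m.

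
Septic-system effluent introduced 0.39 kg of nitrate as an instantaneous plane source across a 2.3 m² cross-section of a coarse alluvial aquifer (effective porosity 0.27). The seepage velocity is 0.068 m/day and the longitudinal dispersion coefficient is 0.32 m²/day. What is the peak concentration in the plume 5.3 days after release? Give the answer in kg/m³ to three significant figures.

The peak of an instantaneous 1D plume sits at x = vt; there the Gaussian factor is 1 and C_max = M/(n_e·A·√(4πDt)), where n_e·A is the pore area the mass is dissolved in.
√(4πDt) = √(4π × 0.32 × 5.3) = 4.617 m, so C_max = 0.39/(0.27 × 2.3 × 4.617) = 0.136 kg/m³.

0.136 kg/m³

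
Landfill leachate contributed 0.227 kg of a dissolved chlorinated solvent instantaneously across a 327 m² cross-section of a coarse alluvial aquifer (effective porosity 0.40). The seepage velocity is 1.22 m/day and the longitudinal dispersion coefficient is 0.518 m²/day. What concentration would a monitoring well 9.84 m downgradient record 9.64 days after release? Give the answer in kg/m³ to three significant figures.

For an instantaneous plane source, C(x,t) = M/(n_e·A·√(4πDt)) · exp(−(x−vt)²/(4Dt)), with n_e·A the pore (flow) area.
Plume center vt = 1.22 × 9.64 = 11.7608 m, so the well at 9.84 m is 1.9208 m upgradient of the peak.
√(4πDt) = 7.922 m, giving peak height M/(n_e·A·√(4πDt)) = 0.227/(0.40 × 327 × 7.922) = 0.0002191 kg/m³.
(x−vt)²/(4Dt) = (-1.9208)²/(4 × 0.518 × 9.64) = 0.1847; exp(−0.1847) = 0.8314.
C = 0.0002191 × 0.8314 = 0.000182 kg/m³.

0.000182 kg/m³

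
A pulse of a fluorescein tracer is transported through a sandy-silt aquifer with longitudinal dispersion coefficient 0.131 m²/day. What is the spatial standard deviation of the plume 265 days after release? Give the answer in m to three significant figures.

8.33 m

Dispersive spreading gives a Gaussian with σ² = 2Dt; advection only shifts the center.
σ = √(2 × 0.131 × 265) = 8.33 m.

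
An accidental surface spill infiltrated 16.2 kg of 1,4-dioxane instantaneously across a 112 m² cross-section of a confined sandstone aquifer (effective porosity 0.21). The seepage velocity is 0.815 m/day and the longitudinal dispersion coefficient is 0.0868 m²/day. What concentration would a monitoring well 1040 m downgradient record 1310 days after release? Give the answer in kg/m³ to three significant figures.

0.00339 kg/m³

For an instantaneous plane source, C(x,t) = M/(n_e·A·√(4πDt)) · exp(−(x−vt)²/(4Dt)), with n_e·A the pore (flow) area.
Plume center vt = 0.815 × 1310 = 1067.65 m, so the well at 1040 m is 27.65 m upgradient of the peak.
√(4πDt) = 37.80 m, giving peak height M/(n_e·A·√(4πDt)) = 16.2/(0.21 × 112 × 37.80) = 0.01822 kg/m³.
(x−vt)²/(4Dt) = (-27.65)²/(4 × 0.0868 × 1310) = 1.681; exp(−1.681) = 0.1862.
C = 0.01822 × 0.1862 = 0.00339 kg/m³.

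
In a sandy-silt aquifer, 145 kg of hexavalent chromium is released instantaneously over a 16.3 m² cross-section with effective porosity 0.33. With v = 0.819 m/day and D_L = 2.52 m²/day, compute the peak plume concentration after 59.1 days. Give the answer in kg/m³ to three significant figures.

0.623 kg/m³

The peak of an instantaneous 1D plume sits at x = vt; there the Gaussian factor is 1 and C_max = M/(n_e·A·√(4πDt)), where n_e·A is the pore area the mass is dissolved in.
√(4πDt) = √(4π × 2.52 × 59.1) = 43.26 m, so C_max = 145/(0.33 × 16.3 × 43.26) = 0.623 kg/m³.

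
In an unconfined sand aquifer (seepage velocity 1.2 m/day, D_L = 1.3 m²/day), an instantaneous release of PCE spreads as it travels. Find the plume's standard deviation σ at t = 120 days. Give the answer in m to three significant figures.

17.7 m

Dispersive spreading gives a Gaussian with σ² = 2Dt; advection only shifts the center.
σ = √(2 × 1.3 × 120) = 17.7 m.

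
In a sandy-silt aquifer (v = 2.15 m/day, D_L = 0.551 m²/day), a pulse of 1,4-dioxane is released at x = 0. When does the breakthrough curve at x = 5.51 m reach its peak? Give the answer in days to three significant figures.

2.45 days

For the 1D instantaneous-source solution, setting ∂C/∂t = 0 at fixed x gives v²t² + 2Dt − x² = 0, so t = (√(D² + v²x²) − D)/v².
√(D² + v²x²) = √(0.551² + 2.15² × 5.51²) = 11.86; v² = 4.6225.
t = (11.86 − 0.551)/4.6225 = 2.45 days (vs. the pure-advection estimate x/v = 2.56 d).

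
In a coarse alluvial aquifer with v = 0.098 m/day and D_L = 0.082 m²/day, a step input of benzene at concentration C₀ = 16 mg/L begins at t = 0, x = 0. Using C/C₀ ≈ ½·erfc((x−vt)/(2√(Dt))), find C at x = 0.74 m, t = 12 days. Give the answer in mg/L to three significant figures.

9.95 mg/L

For a continuous step input, C/C₀ ≈ ½·erfc((x−vt)/(2√(Dt))).
vt = 0.098 × 12 = 1.176 m and 2√(Dt) = 2√(0.082 × 12) = 1.984 m.
Argument (x−vt)/(2√(Dt)) = (0.74 − 1.176)/1.984 = -0.2198; ½·erfc(-0.2198) = 0.6220.
C = 16 × 0.6220 = 9.95 mg/L.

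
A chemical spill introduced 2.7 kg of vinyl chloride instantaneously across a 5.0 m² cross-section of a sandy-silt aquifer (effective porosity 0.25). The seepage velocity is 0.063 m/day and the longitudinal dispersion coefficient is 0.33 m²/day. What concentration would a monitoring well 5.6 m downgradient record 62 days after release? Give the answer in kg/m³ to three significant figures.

0.130 kg/m³

For an instantaneous plane source, C(x,t) = M/(n_e·A·√(4πDt)) · exp(−(x−vt)²/(4Dt)), with n_e·A the pore (flow) area.
Plume center vt = 0.063 × 62 = 3.906 m, so the well at 5.6 m is 1.694 m downgradient of the peak.
√(4πDt) = 16.03 m, giving peak height M/(n_e·A·√(4πDt)) = 2.7/(0.25 × 5.0 × 16.03) = 0.1347 kg/m³.
(x−vt)²/(4Dt) = (1.694)²/(4 × 0.33 × 62) = 0.03506; exp(−0.03506) = 0.9655.
C = 0.1347 × 0.9655 = 0.130 kg/m³.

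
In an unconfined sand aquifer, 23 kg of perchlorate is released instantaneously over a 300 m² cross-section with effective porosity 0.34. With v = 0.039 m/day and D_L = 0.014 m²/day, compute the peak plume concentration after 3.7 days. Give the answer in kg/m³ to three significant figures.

The peak of an instantaneous 1D plume sits at x = vt; there the Gaussian factor is 1 and C_max = M/(n_e·A·√(4πDt)), where n_e·A is the pore area the mass is dissolved in.
√(4πDt) = √(4π × 0.014 × 3.7) = 0.8068 m, so C_max = 23/(0.34 × 300 × 0.8068) = 0.279 kg/m³.

0.279 kg/m³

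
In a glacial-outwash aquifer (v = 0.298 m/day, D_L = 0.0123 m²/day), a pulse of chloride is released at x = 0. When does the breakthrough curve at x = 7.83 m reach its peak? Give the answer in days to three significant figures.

For the 1D instantaneous-source solution, setting ∂C/∂t = 0 at fixed x gives v²t² + 2Dt − x² = 0, so t = (√(D² + v²x²) − D)/v².
√(D² + v²x²) = √(0.0123² + 0.298² × 7.83²) = 2.333; v² = 0.088804.
t = (2.333 − 0.0123)/0.088804 = 26.1 days (vs. the pure-advection estimate x/v = 26.3 d).

26.1 days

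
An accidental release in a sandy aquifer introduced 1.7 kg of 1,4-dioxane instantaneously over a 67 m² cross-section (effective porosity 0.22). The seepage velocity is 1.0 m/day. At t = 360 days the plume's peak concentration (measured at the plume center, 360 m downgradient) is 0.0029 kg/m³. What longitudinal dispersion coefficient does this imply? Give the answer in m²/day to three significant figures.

At the plume center C_max = M/(n_e·A·√(4πDt)), so D = M²/(4πt·(n_e·A·C_max)²).
n_e·A·C_max = 0.22 × 67 × 0.0029 = 0.04275 kg/m.
D = 1.7²/(4π × 360 × 0.04275²) = 0.350 m²/day.

0.350 m²/day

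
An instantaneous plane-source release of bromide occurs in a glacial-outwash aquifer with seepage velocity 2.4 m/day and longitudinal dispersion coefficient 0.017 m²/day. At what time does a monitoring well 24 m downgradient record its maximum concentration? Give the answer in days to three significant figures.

For the 1D instantaneous-source solution, setting ∂C/∂t = 0 at fixed x gives v²t² + 2Dt − x² = 0, so t = (√(D² + v²x²) − D)/v².
√(D² + v²x²) = √(0.017² + 2.4² × 24²) = 57.60; v² = 5.76.
t = (57.60 − 0.017)/5.76 = 10.0 days (vs. the pure-advection estimate x/v = 10.0 d).

10.0 days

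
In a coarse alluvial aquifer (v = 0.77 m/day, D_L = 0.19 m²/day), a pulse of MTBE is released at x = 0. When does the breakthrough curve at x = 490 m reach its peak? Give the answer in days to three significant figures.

636 days

For the 1D instantaneous-source solution, setting ∂C/∂t = 0 at fixed x gives v²t² + 2Dt − x² = 0, so t = (√(D² + v²x²) − D)/v².
√(D² + v²x²) = √(0.19² + 0.77² × 490²) = 377.3; v² = 0.5929.
t = (377.3 − 0.19)/0.5929 = 636 days (vs. the pure-advection estimate x/v = 636 d).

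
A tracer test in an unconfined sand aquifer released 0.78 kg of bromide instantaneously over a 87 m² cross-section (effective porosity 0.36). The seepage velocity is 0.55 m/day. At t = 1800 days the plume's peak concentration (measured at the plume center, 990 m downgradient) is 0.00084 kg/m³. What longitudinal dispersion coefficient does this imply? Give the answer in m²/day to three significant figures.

At the plume center C_max = M/(n_e·A·√(4πDt)), so D = M²/(4πt·(n_e·A·C_max)²).
n_e·A·C_max = 0.36 × 87 × 0.00084 = 0.02631 kg/m.
D = 0.78²/(4π × 1800 × 0.02631²) = 0.0389 m²/day.

0.0389 m²/day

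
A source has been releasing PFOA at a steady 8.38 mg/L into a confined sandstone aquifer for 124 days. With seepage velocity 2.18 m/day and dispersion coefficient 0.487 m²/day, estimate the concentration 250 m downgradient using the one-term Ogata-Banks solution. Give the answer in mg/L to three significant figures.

8.11 mg/L

For a continuous step input, C/C₀ ≈ ½·erfc((x−vt)/(2√(Dt))).
vt = 2.18 × 124 = 270.32 m and 2√(Dt) = 2√(0.487 × 124) = 15.54 m.
Argument (x−vt)/(2√(Dt)) = (250 − 270.32)/15.54 = -1.308; ½·erfc(-1.308) = 0.9678.
C = 8.38 × 0.9678 = 8.11 mg/L.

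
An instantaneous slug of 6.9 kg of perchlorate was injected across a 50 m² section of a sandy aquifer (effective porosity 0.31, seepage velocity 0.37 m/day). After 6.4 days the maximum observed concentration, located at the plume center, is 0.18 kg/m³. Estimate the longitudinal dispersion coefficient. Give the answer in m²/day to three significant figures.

At the plume center C_max = M/(n_e·A·√(4πDt)), so D = M²/(4πt·(n_e·A·C_max)²).
n_e·A·C_max = 0.31 × 50 × 0.18 = 2.790 kg/m.
D = 6.9²/(4π × 6.4 × 2.790²) = 0.0761 m²/day.

0.0761 m²/day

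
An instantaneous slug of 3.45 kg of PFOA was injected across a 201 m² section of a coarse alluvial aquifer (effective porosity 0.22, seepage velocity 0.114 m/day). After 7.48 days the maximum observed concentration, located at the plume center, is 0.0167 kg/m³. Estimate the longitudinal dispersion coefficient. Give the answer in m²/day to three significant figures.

At the plume center C_max = M/(n_e·A·√(4πDt)), so D = M²/(4πt·(n_e·A·C_max)²).
n_e·A·C_max = 0.22 × 201 × 0.0167 = 0.7385 kg/m.
D = 3.45²/(4π × 7.48 × 0.7385²) = 0.232 m²/day.

0.232 m²/day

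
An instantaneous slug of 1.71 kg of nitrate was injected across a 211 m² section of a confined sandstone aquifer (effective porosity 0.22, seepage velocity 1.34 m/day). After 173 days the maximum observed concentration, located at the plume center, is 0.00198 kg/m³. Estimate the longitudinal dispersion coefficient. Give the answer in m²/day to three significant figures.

At the plume center C_max = M/(n_e·A·√(4πDt)), so D = M²/(4πt·(n_e·A·C_max)²).
n_e·A·C_max = 0.22 × 211 × 0.00198 = 0.09191 kg/m.
D = 1.71²/(4π × 173 × 0.09191²) = 0.159 m²/day.

0.159 m²/day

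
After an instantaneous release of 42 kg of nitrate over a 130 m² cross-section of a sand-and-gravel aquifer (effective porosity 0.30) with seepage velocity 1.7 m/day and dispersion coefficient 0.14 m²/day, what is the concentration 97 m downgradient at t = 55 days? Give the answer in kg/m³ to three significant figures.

0.0736 kg/m³

For an instantaneous plane source, C(x,t) = M/(n_e·A·√(4πDt)) · exp(−(x−vt)²/(4Dt)), with n_e·A the pore (flow) area.
Plume center vt = 1.7 × 55 = 93.5 m, so the well at 97 m is 3.5 m downgradient of the peak.
√(4πDt) = 9.837 m, giving peak height M/(n_e·A·√(4πDt)) = 42/(0.30 × 130 × 9.837) = 0.1095 kg/m³.
(x−vt)²/(4Dt) = (3.5)²/(4 × 0.14 × 55) = 0.3977; exp(−0.3977) = 0.6719.
C = 0.1095 × 0.6719 = 0.0736 kg/m³.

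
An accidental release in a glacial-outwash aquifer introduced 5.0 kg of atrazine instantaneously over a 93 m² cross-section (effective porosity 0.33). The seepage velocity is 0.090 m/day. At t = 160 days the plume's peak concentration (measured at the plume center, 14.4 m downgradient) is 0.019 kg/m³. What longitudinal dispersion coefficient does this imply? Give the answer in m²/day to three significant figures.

0.0366 m²/day

At the plume center C_max = M/(n_e·A·√(4πDt)), so D = M²/(4πt·(n_e·A·C_max)²).
n_e·A·C_max = 0.33 × 93 × 0.019 = 0.5831 kg/m.
D = 5.0²/(4π × 160 × 0.5831²) = 0.0366 m²/day.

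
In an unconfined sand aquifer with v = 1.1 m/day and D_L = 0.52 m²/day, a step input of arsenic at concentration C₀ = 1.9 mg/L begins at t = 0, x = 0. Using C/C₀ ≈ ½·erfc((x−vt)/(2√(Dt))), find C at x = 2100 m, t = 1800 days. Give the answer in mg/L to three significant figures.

For a continuous step input, C/C₀ ≈ ½·erfc((x−vt)/(2√(Dt))).
vt = 1.1 × 1800 = 1980 m and 2√(Dt) = 2√(0.52 × 1800) = 61.19 m.
Argument (x−vt)/(2√(Dt)) = (2100 − 1980)/61.19 = 1.961; ½·erfc(1.961) = 0.002775.
C = 1.9 × 0.002775 = 0.00527 mg/L.

0.00527 mg/L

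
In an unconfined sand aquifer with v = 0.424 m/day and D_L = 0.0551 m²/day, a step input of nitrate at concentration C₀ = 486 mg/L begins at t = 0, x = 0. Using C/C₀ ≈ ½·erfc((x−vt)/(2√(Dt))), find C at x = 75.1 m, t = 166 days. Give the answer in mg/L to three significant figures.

65.7 mg/L

For a continuous step input, C/C₀ ≈ ½·erfc((x−vt)/(2√(Dt))).
vt = 0.424 × 166 = 70.384 m and 2√(Dt) = 2√(0.0551 × 166) = 6.049 m.
Argument (x−vt)/(2√(Dt)) = (75.1 − 70.384)/6.049 = 0.7796; ½·erfc(0.7796) = 0.1351.
C = 486 × 0.1351 = 65.7 mg/L.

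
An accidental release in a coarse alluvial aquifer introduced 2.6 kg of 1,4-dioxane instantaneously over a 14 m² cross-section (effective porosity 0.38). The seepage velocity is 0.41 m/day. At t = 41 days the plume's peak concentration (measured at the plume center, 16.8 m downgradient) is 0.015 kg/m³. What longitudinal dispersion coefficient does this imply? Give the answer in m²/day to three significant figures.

At the plume center C_max = M/(n_e·A·√(4πDt)), so D = M²/(4πt·(n_e·A·C_max)²).
n_e·A·C_max = 0.38 × 14 × 0.015 = 0.07980 kg/m.
D = 2.6²/(4π × 41 × 0.07980²) = 2.06 m²/day.

2.06 m²/day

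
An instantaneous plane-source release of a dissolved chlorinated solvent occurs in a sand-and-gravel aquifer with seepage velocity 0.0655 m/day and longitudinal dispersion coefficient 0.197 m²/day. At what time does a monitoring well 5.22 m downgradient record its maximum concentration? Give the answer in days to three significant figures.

For the 1D instantaneous-source solution, setting ∂C/∂t = 0 at fixed x gives v²t² + 2Dt − x² = 0, so t = (√(D² + v²x²) − D)/v².
√(D² + v²x²) = √(0.197² + 0.0655² × 5.22²) = 0.3946; v² = 0.00429025.
t = (0.3946 − 0.197)/0.00429025 = 46.1 days (vs. the pure-advection estimate x/v = 79.7 d).

46.1 days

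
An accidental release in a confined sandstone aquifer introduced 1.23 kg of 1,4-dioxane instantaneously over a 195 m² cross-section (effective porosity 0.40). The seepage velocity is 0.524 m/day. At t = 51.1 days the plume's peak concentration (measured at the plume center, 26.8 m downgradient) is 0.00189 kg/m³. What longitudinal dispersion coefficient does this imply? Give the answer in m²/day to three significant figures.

0.108 m²/day

At the plume center C_max = M/(n_e·A·√(4πDt)), so D = M²/(4πt·(n_e·A·C_max)²).
n_e·A·C_max = 0.40 × 195 × 0.00189 = 0.1474 kg/m.
D = 1.23²/(4π × 51.1 × 0.1474²) = 0.108 m²/day.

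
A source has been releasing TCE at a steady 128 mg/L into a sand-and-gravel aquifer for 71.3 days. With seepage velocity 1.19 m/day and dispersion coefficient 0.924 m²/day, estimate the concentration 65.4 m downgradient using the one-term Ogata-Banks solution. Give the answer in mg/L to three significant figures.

For a continuous step input, C/C₀ ≈ ½·erfc((x−vt)/(2√(Dt))).
vt = 1.19 × 71.3 = 84.847 m and 2√(Dt) = 2√(0.924 × 71.3) = 16.23 m.
Argument (x−vt)/(2√(Dt)) = (65.4 − 84.847)/16.23 = -1.198; ½·erfc(-1.198) = 0.9549.
C = 128 × 0.9549 = 122 mg/L.

122 mg/L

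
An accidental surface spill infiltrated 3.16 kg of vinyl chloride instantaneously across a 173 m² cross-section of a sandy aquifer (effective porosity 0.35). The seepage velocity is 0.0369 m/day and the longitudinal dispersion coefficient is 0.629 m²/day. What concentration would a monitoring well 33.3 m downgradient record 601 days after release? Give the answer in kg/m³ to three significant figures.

0.000698 kg/m³

For an instantaneous plane source, C(x,t) = M/(n_e·A·√(4πDt)) · exp(−(x−vt)²/(4Dt)), with n_e·A the pore (flow) area.
Plume center vt = 0.0369 × 601 = 22.1769 m, so the well at 33.3 m is 11.1231 m downgradient of the peak.
√(4πDt) = 68.92 m, giving peak height M/(n_e·A·√(4πDt)) = 3.16/(0.35 × 173 × 68.92) = 0.0007572 kg/m³.
(x−vt)²/(4Dt) = (11.1231)²/(4 × 0.629 × 601) = 0.08182; exp(−0.08182) = 0.9214.
C = 0.0007572 × 0.9214 = 0.000698 kg/m³.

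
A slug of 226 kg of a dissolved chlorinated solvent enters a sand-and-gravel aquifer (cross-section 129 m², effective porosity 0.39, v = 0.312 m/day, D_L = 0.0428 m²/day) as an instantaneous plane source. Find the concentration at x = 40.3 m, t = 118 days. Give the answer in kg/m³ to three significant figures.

For an instantaneous plane source, C(x,t) = M/(n_e·A·√(4πDt)) · exp(−(x−vt)²/(4Dt)), with n_e·A the pore (flow) area.
Plume center vt = 0.312 × 118 = 36.816 m, so the well at 40.3 m is 3.484 m downgradient of the peak.
√(4πDt) = 7.967 m, giving peak height M/(n_e·A·√(4πDt)) = 226/(0.39 × 129 × 7.967) = 0.5638 kg/m³.
(x−vt)²/(4Dt) = (3.484)²/(4 × 0.0428 × 118) = 0.6009; exp(−0.6009) = 0.5483.
C = 0.5638 × 0.5483 = 0.309 kg/m³.

0.309 kg/m³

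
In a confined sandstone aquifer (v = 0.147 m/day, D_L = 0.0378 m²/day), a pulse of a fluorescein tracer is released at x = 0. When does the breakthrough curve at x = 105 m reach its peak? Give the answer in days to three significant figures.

713 days

For the 1D instantaneous-source solution, setting ∂C/∂t = 0 at fixed x gives v²t² + 2Dt − x² = 0, so t = (√(D² + v²x²) − D)/v².
√(D² + v²x²) = √(0.0378² + 0.147² × 105²) = 15.44; v² = 0.021609.
t = (15.44 − 0.0378)/0.021609 = 713 days (vs. the pure-advection estimate x/v = 714 d).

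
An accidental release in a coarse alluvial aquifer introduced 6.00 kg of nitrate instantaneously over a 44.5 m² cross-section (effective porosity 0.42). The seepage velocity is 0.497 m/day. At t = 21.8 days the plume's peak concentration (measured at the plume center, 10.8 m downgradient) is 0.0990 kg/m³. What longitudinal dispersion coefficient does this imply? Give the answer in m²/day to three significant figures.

At the plume center C_max = M/(n_e·A·√(4πDt)), so D = M²/(4πt·(n_e·A·C_max)²).
n_e·A·C_max = 0.42 × 44.5 × 0.0990 = 1.850 kg/m.
D = 6.00²/(4π × 21.8 × 1.850²) = 0.0384 m²/day.

0.0384 m²/day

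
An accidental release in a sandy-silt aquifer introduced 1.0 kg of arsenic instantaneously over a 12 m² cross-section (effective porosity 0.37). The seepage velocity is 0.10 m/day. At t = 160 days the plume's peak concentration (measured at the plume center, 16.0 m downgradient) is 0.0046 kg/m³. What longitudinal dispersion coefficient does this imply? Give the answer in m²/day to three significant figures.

1.19 m²/day

At the plume center C_max = M/(n_e·A·√(4πDt)), so D = M²/(4πt·(n_e·A·C_max)²).
n_e·A·C_max = 0.37 × 12 × 0.0046 = 0.02042 kg/m.
D = 1.0²/(4π × 160 × 0.02042²) = 1.19 m²/day.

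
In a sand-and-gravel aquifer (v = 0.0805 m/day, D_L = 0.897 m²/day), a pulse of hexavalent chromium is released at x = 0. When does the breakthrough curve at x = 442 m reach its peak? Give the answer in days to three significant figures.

For the 1D instantaneous-source solution, setting ∂C/∂t = 0 at fixed x gives v²t² + 2Dt − x² = 0, so t = (√(D² + v²x²) − D)/v².
√(D² + v²x²) = √(0.897² + 0.0805² × 442²) = 35.59; v² = 0.00648025.
t = (35.59 − 0.897)/0.00648025 = 5350 days (vs. the pure-advection estimate x/v = 5490 d).

5350 days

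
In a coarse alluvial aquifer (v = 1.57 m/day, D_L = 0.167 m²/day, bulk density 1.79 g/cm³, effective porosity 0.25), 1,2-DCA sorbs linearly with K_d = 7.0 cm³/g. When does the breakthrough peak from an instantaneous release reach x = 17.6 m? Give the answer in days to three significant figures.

Retardation factor R = 1 + ρ_b·K_d/n = 1 + 1.79 × 7.0/0.25 = 51.12.
Sorption retards both mechanisms: v_R = v/R = 0.03071 m/day, D_R = D/R = 0.003267 m²/day.
Peak time from v_R²t² + 2D_R t − x² = 0: t = (√(D_R² + v_R²x²) − D_R)/v_R².
√(D_R² + v_R²x²) = √(0.003267² + 0.03071² × 17.6²) = 0.5405; v_R² = 0.0009431.
t = (0.5405 − 0.003267)/0.0009431 = 570 days.

570 days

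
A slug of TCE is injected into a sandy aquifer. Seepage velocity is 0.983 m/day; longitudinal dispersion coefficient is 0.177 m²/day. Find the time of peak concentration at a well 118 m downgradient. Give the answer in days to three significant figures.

For the 1D instantaneous-source solution, setting ∂C/∂t = 0 at fixed x gives v²t² + 2Dt − x² = 0, so t = (√(D² + v²x²) − D)/v².
√(D² + v²x²) = √(0.177² + 0.983² × 118²) = 116.0; v² = 0.966289.
t = (116.0 − 0.177)/0.966289 = 120 days (vs. the pure-advection estimate x/v = 120 d).

120 days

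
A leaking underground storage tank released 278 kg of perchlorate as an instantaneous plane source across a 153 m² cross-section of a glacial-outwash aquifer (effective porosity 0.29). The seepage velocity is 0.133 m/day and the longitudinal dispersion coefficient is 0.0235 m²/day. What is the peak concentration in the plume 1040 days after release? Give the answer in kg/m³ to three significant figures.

The peak of an instantaneous 1D plume sits at x = vt; there the Gaussian factor is 1 and C_max = M/(n_e·A·√(4πDt)), where n_e·A is the pore area the mass is dissolved in.
√(4πDt) = √(4π × 0.0235 × 1040) = 17.52 m, so C_max = 278/(0.29 × 153 × 17.52) = 0.358 kg/m³.

0.358 kg/m³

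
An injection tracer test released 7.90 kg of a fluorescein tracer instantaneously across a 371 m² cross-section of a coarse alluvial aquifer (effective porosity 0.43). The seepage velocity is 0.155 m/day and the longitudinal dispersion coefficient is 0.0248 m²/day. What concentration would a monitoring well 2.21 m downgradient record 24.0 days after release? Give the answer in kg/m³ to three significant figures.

0.00695 kg/m³

For an instantaneous plane source, C(x,t) = M/(n_e·A·√(4πDt)) · exp(−(x−vt)²/(4Dt)), with n_e·A the pore (flow) area.
Plume center vt = 0.155 × 24.0 = 3.72 m, so the well at 2.21 m is 1.51 m upgradient of the peak.
√(4πDt) = 2.735 m, giving peak height M/(n_e·A·√(4πDt)) = 7.90/(0.43 × 371 × 2.735) = 0.01811 kg/m³.
(x−vt)²/(4Dt) = (-1.51)²/(4 × 0.0248 × 24.0) = 0.9577; exp(−0.9577) = 0.3838.
C = 0.01811 × 0.3838 = 0.00695 kg/m³.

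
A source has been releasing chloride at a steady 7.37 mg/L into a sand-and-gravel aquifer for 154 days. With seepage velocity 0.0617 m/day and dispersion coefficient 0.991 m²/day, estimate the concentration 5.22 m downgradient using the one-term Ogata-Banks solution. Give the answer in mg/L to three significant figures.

For a continuous step input, C/C₀ ≈ ½·erfc((x−vt)/(2√(Dt))).
vt = 0.0617 × 154 = 9.5018 m and 2√(Dt) = 2√(0.991 × 154) = 24.71 m.
Argument (x−vt)/(2√(Dt)) = (5.22 − 9.5018)/24.71 = -0.1733; ½·erfc(-0.1733) = 0.5968.
C = 7.37 × 0.5968 = 4.40 mg/L.

4.40 mg/L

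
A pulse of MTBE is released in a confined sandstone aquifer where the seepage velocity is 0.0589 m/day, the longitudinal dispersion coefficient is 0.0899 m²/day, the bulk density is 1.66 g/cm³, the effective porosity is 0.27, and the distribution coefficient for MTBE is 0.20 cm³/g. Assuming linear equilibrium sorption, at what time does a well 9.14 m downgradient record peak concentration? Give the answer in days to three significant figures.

293 days

Retardation factor R = 1 + ρ_b·K_d/n = 1 + 1.66 × 0.20/0.27 = 2.230.
Sorption retards both mechanisms: v_R = v/R = 0.02641 m/day, D_R = D/R = 0.04031 m²/day.
Peak time from v_R²t² + 2D_R t − x² = 0: t = (√(D_R² + v_R²x²) − D_R)/v_R².
√(D_R² + v_R²x²) = √(0.04031² + 0.02641² × 9.14²) = 0.2447; v_R² = 0.0006975.
t = (0.2447 − 0.04031)/0.0006975 = 293 days.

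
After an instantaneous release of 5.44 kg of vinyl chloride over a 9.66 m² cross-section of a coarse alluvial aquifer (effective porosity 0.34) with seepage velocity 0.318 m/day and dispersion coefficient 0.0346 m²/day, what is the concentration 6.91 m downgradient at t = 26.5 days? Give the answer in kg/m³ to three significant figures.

For an instantaneous plane source, C(x,t) = M/(n_e·A·√(4πDt)) · exp(−(x−vt)²/(4Dt)), with n_e·A the pore (flow) area.
Plume center vt = 0.318 × 26.5 = 8.427 m, so the well at 6.91 m is 1.517 m upgradient of the peak.
√(4πDt) = 3.394 m, giving peak height M/(n_e·A·√(4πDt)) = 5.44/(0.34 × 9.66 × 3.394) = 0.4880 kg/m³.
(x−vt)²/(4Dt) = (-1.517)²/(4 × 0.0346 × 26.5) = 0.6275; exp(−0.6275) = 0.5339.
C = 0.4880 × 0.5339 = 0.261 kg/m³.

0.261 kg/m³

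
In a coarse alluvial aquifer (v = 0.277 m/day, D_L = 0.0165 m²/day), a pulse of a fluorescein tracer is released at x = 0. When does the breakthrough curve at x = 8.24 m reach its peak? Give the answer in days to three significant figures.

29.5 days

For the 1D instantaneous-source solution, setting ∂C/∂t = 0 at fixed x gives v²t² + 2Dt − x² = 0, so t = (√(D² + v²x²) − D)/v².
√(D² + v²x²) = √(0.0165² + 0.277² × 8.24²) = 2.283; v² = 0.076729.
t = (2.283 − 0.0165)/0.076729 = 29.5 days (vs. the pure-advection estimate x/v = 29.7 d).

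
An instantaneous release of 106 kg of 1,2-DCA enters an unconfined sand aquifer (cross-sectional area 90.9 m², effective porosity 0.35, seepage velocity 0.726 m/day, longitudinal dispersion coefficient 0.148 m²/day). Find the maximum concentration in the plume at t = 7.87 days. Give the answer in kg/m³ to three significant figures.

The peak of an instantaneous 1D plume sits at x = vt; there the Gaussian factor is 1 and C_max = M/(n_e·A·√(4πDt)), where n_e·A is the pore area the mass is dissolved in.
√(4πDt) = √(4π × 0.148 × 7.87) = 3.826 m, so C_max = 106/(0.35 × 90.9 × 3.826) = 0.871 kg/m³.

0.871 kg/m³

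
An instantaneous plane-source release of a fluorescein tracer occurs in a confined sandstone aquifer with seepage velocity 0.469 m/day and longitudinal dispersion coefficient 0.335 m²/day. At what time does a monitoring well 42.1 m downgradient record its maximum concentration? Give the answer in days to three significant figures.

88.3 days

For the 1D instantaneous-source solution, setting ∂C/∂t = 0 at fixed x gives v²t² + 2Dt − x² = 0, so t = (√(D² + v²x²) − D)/v².
√(D² + v²x²) = √(0.335² + 0.469² × 42.1²) = 19.75; v² = 0.219961.
t = (19.75 − 0.335)/0.219961 = 88.3 days (vs. the pure-advection estimate x/v = 89.8 d).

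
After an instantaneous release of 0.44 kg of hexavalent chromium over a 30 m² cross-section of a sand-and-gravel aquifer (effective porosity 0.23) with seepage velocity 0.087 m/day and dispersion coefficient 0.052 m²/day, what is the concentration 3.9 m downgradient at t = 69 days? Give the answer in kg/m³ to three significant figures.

0.00698 kg/m³

For an instantaneous plane source, C(x,t) = M/(n_e·A·√(4πDt)) · exp(−(x−vt)²/(4Dt)), with n_e·A the pore (flow) area.
Plume center vt = 0.087 × 69 = 6.003 m, so the well at 3.9 m is 2.103 m upgradient of the peak.
√(4πDt) = 6.715 m, giving peak height M/(n_e·A·√(4πDt)) = 0.44/(0.23 × 30 × 6.715) = 0.009496 kg/m³.
(x−vt)²/(4Dt) = (-2.103)²/(4 × 0.052 × 69) = 0.3082; exp(−0.3082) = 0.7348.
C = 0.009496 × 0.7348 = 0.00698 kg/m³.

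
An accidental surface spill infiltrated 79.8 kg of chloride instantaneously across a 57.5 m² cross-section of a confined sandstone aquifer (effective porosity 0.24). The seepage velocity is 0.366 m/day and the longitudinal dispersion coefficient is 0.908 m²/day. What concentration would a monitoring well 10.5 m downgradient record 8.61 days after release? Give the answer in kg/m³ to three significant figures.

0.104 kg/m³

For an instantaneous plane source, C(x,t) = M/(n_e·A·√(4πDt)) · exp(−(x−vt)²/(4Dt)), with n_e·A the pore (flow) area.
Plume center vt = 0.366 × 8.61 = 3.15126 m, so the well at 10.5 m is 7.34874 m downgradient of the peak.
√(4πDt) = 9.912 m, giving peak height M/(n_e·A·√(4πDt)) = 79.8/(0.24 × 57.5 × 9.912) = 0.5834 kg/m³.
(x−vt)²/(4Dt) = (7.34874)²/(4 × 0.908 × 8.61) = 1.727; exp(−1.727) = 0.1778.
C = 0.5834 × 0.1778 = 0.104 kg/m³.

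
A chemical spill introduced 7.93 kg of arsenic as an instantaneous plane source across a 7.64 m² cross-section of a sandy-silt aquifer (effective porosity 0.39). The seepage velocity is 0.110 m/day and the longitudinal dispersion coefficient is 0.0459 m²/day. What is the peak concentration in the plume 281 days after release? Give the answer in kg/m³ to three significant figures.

The peak of an instantaneous 1D plume sits at x = vt; there the Gaussian factor is 1 and C_max = M/(n_e·A·√(4πDt)), where n_e·A is the pore area the mass is dissolved in.
√(4πDt) = √(4π × 0.0459 × 281) = 12.73 m, so C_max = 7.93/(0.39 × 7.64 × 12.73) = 0.209 kg/m³.

0.209 kg/m³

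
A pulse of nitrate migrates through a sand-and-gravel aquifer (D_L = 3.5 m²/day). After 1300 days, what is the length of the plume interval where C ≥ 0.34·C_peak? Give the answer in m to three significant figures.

280 m

The plume is Gaussian with σ = √(2Dt) = √(2 × 3.5 × 1300) = 95.39 m.
C/C_peak = exp(−Δx²/(2σ²)) = 0.34 ⇒ Δx = σ·√(−2 ln 0.34) = 95.39 × 1.469 = 140.1 m.
Width = 2Δx = 280 m.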